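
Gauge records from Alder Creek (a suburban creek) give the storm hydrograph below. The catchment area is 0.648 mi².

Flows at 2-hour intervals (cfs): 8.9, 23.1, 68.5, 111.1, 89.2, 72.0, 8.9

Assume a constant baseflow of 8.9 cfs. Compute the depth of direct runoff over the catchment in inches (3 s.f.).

d ≈ 1.53 in

Direct runoff: 0.0, 14.2, 59.6, 102.2, 80.3, 63.1, 0.0 cfs; ΣQ_DR = 319.4 cfs.
V = ΣQ_DR · Δt = 319.4 × 7200 s = 2.300 × 10^6 ft³.
Over A = 0.648 mi², depth = V / A = 1.53 in.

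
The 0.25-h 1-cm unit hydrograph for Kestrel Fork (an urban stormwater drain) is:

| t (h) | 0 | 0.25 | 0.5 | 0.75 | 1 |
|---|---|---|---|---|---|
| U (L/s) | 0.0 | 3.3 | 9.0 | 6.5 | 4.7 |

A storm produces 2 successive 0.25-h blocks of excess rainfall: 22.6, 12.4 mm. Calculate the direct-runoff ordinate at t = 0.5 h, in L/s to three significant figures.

By discrete convolution, Q_j = Σ (P_i / 10 mm) · U_{j−i}.
At t = 0.5 h (j=2): Q = (22.6/10)·9.0 + (12.4/10)·3.3 = 24.4 L/s.

Q ≈ 24.4 L/s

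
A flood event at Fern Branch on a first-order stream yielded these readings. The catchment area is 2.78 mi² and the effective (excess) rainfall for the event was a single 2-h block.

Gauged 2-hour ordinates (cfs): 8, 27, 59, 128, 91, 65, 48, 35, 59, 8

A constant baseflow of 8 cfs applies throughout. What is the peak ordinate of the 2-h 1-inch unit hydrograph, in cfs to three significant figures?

U_p ≈ 240 cfs

Direct runoff: 0.0, 19.0, 51.0, 120.0, 83.0, 57.0, 40.0, 27.0, 51.0, 0.0 cfs; ΣQ_DR = 448.0 cfs, peak = 120.0 cfs.
Runoff depth d = ΣQ_DR·Δt / A = 448.0 × 7200 / (2.78 mi²) = 0.4994 in.
The 1-inch UH is the DRH scaled by (1 in)/d, so U_p = 120.0 × 1/0.4994 = 240 cfs.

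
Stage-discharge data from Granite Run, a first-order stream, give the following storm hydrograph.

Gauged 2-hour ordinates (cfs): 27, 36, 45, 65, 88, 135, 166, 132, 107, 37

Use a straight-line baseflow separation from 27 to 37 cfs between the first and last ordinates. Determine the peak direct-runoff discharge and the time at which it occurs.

Q_p = 132.33 cfs at t = 12 h

Subtracting baseflow gives direct-runoff ordinates: 0.00, 7.89, 15.78, 34.67, 56.56, 102.44, 132.33, 97.22, 71.11, 0.00 cfs.
The maximum is 132.33 cfs, occurring at the reading for t = 12 h.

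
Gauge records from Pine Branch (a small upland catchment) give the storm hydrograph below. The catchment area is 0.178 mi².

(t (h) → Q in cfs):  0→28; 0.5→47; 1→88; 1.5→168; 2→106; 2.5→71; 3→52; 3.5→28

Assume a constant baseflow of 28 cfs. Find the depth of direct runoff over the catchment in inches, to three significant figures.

d ≈ 1.58 in

Direct runoff: 0.0, 19.0, 60.0, 140.0, 78.0, 43.0, 24.0, 0.0 cfs; ΣQ_DR = 364.0 cfs.
V = ΣQ_DR · Δt = 364.0 × 1800 s = 6.552 × 10^5 ft³.
Over A = 0.178 mi², depth = V / A = 1.58 in.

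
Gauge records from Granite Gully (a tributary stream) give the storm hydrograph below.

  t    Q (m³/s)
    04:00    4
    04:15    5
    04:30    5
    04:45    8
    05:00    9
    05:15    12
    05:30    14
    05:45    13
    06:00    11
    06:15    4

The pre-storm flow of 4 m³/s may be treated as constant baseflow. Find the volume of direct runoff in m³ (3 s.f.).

V ≈ 40500 m³

Direct-runoff ordinates (Q − Q_b): 0.0, 1.0, 1.0, 4.0, 5.0, 8.0, 10.0, 9.0, 7.0, 0.0 m³/s.
ΣQ_DR = 45.00 m³/s.
With Δt = 0.25 h = 900 s, V = ΣQ_DR · Δt = 45.00 × 900 = 40500 m³.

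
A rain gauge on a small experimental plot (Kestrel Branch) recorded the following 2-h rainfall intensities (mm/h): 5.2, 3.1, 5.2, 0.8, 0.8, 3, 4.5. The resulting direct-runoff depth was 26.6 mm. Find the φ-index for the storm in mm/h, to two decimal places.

φ ≈ 1.54 mm/h

Only the 5 blocks with intensity above φ contribute runoff: 5.2, 3.1, 5.2, 3, 4.5 mm/h.
Σ(I−φ)·Δt = d  ⇒  (5.2+3.1+5.2+3+4.5 − 5φ)·2 = 26.6
φ = (21.00 − 26.6/2) / 5 = 1.54 mm/h.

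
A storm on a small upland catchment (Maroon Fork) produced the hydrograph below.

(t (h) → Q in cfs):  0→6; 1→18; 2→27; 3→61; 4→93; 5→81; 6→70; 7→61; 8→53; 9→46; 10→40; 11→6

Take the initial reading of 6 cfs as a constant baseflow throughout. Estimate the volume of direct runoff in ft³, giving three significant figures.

V ≈ 1.76 × 10^6 ft³

Direct-runoff ordinates (Q − Q_b): 0.0, 12.0, 21.0, 55.0, 87.0, 75.0, 64.0, 55.0, 47.0, 40.0, 34.0, 0.0 cfs.
ΣQ_DR = 490.0 cfs.
With Δt = 1 h = 3600 s, V = ΣQ_DR · Δt = 490.0 × 3600 = 1.76 × 10^6 ft³.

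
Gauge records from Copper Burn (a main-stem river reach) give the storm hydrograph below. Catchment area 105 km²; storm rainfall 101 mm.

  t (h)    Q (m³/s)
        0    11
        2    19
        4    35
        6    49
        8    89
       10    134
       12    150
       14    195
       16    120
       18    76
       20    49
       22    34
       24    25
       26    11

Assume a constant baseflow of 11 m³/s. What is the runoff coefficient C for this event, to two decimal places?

ΣQ_DR = 843.0 m³/s; V = ΣQ_DR·Δt = 6.070 × 10^6 m³.
Runoff depth d = V / A = 57.81 mm.
C = d / P = 57.81 / 101 = 0.57.

C ≈ 0.57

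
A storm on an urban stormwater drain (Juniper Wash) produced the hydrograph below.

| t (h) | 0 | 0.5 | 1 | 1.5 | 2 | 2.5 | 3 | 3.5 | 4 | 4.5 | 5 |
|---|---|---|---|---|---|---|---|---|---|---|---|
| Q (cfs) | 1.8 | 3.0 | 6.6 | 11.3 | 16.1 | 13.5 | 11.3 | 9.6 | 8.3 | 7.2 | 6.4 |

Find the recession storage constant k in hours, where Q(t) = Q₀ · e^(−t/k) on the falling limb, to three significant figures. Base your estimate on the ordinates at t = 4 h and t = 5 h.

On the falling limb, Q drops from 8.3 to 6.4 cfs between t = 4 h and t = 5 h (Δt = 1 h).
k = −Δt / ln(Q₂/Q₁) = −1 / ln(6.4/8.3) = 3.85 h.

k ≈ 3.85 h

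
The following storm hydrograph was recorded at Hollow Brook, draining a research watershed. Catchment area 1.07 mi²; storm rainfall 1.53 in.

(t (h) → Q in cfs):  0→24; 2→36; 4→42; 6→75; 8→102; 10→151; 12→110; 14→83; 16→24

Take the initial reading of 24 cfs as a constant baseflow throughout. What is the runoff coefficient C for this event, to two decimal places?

ΣQ_DR = 431.0 cfs; V = ΣQ_DR·Δt = 3.103 × 10^6 ft³.
Runoff depth d = V / A = 1.248 in.
C = d / P = 1.248 / 1.53 = 0.82.

C ≈ 0.82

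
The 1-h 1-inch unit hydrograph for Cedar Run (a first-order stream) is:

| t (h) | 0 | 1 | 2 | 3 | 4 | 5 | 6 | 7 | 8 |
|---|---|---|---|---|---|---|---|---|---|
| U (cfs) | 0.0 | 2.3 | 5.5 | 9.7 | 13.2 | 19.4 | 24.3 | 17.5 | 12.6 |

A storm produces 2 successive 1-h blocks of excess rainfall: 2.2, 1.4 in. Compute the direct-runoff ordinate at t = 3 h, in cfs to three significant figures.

Q ≈ 29.0 cfs

By discrete convolution, Q_j = Σ (P_i / 1 in) · U_{j−i}.
At t = 3 h (j=3): Q = (2.2/1)·9.7 + (1.4/1)·5.5 = 29.0 cfs.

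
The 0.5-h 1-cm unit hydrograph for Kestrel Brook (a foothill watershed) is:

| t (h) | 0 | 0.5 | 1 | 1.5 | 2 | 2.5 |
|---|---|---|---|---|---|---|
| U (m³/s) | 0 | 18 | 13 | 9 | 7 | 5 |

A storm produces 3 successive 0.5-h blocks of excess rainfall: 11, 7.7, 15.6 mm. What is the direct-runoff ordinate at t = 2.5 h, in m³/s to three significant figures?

Q ≈ 24.9 m³/s

By discrete convolution, Q_j = Σ (P_i / 10 mm) · U_{j−i}.
At t = 2.5 h (j=5): Q = (11/10)·5 + (7.7/10)·7 + (15.6/10)·9 = 24.9 m³/s.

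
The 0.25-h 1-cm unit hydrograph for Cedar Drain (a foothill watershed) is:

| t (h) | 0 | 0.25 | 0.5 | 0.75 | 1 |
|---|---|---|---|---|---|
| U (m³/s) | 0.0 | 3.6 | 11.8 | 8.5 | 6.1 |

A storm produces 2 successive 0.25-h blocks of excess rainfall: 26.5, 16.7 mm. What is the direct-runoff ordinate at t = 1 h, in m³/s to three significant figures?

Q ≈ 30.4 m³/s

By discrete convolution, Q_j = Σ (P_i / 10 mm) · U_{j−i}.
At t = 1 h (j=4): Q = (26.5/10)·6.1 + (16.7/10)·8.5 = 30.4 m³/s.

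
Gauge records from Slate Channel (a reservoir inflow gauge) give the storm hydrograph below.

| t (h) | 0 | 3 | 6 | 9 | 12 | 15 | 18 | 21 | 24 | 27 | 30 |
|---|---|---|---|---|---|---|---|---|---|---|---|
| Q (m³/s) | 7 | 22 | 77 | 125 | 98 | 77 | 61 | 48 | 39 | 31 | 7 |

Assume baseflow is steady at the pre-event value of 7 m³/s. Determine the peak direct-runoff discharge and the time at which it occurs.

Subtracting baseflow gives direct-runoff ordinates: 0.0, 15.0, 70.0, 118.0, 91.0, 70.0, 54.0, 41.0, 32.0, 24.0, 0.0 m³/s.
The maximum is 118.0 m³/s, occurring at the reading for t = 9 h.

Q_p = 118.0 m³/s at t = 9 h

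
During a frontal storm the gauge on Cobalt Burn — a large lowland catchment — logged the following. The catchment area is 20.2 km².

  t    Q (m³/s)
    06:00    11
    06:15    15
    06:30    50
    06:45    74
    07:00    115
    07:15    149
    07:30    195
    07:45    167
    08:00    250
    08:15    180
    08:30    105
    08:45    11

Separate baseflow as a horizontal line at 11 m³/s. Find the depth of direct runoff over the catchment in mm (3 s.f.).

Direct runoff: 0.0, 4.0, 39.0, 63.0, 104.0, 138.0, 184.0, 156.0, 239.0, 169.0, 94.0, 0.0 m³/s; ΣQ_DR = 1190 m³/s.
V = ΣQ_DR · Δt = 1190 × 900 s = 1.071 × 10^6 m³.
Over A = 20.2 km², depth = V / A = 53.0 mm.

d ≈ 53.0 mm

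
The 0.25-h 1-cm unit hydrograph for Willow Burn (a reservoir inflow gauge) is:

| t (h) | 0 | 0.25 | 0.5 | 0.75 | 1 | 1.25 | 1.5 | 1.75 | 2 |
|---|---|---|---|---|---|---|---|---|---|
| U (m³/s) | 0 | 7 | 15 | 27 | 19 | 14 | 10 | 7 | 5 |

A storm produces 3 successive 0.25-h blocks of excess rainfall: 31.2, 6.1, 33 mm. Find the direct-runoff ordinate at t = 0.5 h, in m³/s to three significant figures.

Q ≈ 51.1 m³/s

By discrete convolution, Q_j = Σ (P_i / 10 mm) · U_{j−i}.
At t = 0.5 h (j=2): Q = (31.2/10)·15 + (6.1/10)·7 + (33/10)·0 = 51.1 m³/s.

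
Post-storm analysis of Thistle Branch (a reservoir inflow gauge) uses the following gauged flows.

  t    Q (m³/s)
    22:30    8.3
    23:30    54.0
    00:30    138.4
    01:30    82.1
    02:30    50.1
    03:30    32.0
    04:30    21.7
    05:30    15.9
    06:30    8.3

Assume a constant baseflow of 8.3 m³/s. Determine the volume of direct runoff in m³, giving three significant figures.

Direct-runoff ordinates (Q − Q_b): 0.0, 45.7, 130.1, 73.8, 41.8, 23.7, 13.4, 7.6, 0.0 m³/s.
ΣQ_DR = 336.1 m³/s.
With Δt = 1 h = 3600 s, V = ΣQ_DR · Δt = 336.1 × 3600 = 1.21 × 10^6 m³.

V ≈ 1.21 × 10^6 m³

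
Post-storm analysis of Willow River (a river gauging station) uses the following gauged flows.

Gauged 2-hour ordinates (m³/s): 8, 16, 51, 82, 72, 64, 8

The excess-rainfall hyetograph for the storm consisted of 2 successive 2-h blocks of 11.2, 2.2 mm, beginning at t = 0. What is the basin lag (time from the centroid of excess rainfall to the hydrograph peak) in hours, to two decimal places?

t_L ≈ 4.67 h

Centroid of excess rainfall: t_c = Σ P_i·t̄_i / ΣP_i = 1.3284 h (block centres at 1, 3 h).
Hydrograph peak occurs at t = 6 h, so basin lag t_L = 6 − 1.3284 = 4.67 h.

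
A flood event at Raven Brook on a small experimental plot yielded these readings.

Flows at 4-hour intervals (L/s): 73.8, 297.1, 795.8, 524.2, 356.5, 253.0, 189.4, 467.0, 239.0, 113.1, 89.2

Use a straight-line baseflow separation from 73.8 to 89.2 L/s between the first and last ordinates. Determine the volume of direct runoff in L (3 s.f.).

Direct-runoff ordinates (Q − Q_b): 0.00, 221.76, 718.92, 445.78, 276.54, 171.50, 106.36, 382.42, 152.88, 25.44, 0.00 L/s.
ΣQ_DR = 2502 L/s.
With Δt = 4 h = 14400 s, V = ΣQ_DR · Δt = 2502 × 14400 = 3.60 × 10^7 L.

V ≈ 3.60 × 10^7 L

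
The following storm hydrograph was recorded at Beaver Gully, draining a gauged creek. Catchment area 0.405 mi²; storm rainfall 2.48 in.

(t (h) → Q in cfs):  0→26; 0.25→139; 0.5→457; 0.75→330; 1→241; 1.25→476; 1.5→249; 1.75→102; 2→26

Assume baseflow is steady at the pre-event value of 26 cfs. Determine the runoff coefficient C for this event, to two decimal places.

C ≈ 0.70

ΣQ_DR = 1812 cfs; V = ΣQ_DR·Δt = 1.631 × 10^6 ft³.
Runoff depth d = V / A = 1.733 in.
C = d / P = 1.733 / 2.48 = 0.70.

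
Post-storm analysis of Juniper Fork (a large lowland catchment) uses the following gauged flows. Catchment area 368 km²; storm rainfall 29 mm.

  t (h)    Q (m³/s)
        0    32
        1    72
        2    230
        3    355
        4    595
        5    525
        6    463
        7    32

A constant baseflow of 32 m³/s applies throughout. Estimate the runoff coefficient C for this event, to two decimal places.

ΣQ_DR = 2048 m³/s; V = ΣQ_DR·Δt = 7.373 × 10^6 m³.
Runoff depth d = V / A = 20.03 mm.
C = d / P = 20.03 / 29 = 0.69.

C ≈ 0.69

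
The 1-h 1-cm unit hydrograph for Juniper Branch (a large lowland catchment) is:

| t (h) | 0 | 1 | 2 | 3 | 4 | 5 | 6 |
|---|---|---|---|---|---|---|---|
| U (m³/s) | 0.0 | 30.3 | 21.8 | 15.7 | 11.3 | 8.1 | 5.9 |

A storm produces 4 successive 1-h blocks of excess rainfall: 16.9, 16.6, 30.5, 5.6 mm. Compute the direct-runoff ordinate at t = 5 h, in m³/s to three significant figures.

Q ≈ 92.5 m³/s

By discrete convolution, Q_j = Σ (P_i / 10 mm) · U_{j−i}.
At t = 5 h (j=5): Q = (16.9/10)·8.1 + (16.6/10)·11.3 + (30.5/10)·15.7 + (5.6/10)·21.8 = 92.5 m³/s.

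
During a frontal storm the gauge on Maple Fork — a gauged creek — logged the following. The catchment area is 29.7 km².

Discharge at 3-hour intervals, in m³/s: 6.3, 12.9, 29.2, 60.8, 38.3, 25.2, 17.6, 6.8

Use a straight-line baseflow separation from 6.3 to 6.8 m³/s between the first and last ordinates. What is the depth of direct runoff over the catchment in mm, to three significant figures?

Direct runoff: 0.00, 6.53, 22.76, 54.29, 31.71, 18.54, 10.87, 0.00 m³/s; ΣQ_DR = 144.7 m³/s.
V = ΣQ_DR · Δt = 144.7 × 10800 s = 1.563 × 10^6 m³.
Over A = 29.7 km², depth = V / A = 52.6 mm.

d ≈ 52.6 mm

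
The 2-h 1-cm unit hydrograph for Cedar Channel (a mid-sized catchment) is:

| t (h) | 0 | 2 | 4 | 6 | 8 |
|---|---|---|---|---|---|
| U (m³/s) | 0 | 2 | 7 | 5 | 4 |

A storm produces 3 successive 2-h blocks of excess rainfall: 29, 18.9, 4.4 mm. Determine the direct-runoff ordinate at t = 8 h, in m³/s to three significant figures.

Q ≈ 24.1 m³/s

By discrete convolution, Q_j = Σ (P_i / 10 mm) · U_{j−i}.
At t = 8 h (j=4): Q = (29/10)·4 + (18.9/10)·5 + (4.4/10)·7 = 24.1 m³/s.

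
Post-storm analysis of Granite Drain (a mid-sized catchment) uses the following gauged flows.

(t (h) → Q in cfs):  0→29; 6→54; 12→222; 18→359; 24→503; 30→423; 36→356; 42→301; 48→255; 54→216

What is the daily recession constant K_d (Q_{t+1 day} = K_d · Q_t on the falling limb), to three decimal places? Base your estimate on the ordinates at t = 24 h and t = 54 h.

Between t = 24 h and t = 54 h the flow falls from 503 to 216 cfs over 5×6 h = 30 h.
Per-interval ratio K = (216/503)^(1/5) = 0.8445; K_d = K^(24/6) = 0.509.

K_d ≈ 0.509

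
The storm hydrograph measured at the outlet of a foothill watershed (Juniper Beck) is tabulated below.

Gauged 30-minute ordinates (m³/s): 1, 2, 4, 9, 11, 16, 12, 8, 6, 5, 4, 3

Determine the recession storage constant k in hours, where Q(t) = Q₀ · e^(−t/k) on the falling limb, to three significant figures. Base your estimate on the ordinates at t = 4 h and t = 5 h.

On the falling limb, Q drops from 6 to 4 m³/s between t = 4 h and t = 5 h (Δt = 1 h).
k = −Δt / ln(Q₂/Q₁) = −1 / ln(4/6) = 2.47 h.

k ≈ 2.47 h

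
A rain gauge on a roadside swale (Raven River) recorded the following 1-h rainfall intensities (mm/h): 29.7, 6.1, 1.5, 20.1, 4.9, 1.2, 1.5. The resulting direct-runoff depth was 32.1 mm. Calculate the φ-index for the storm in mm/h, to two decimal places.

Only the 2 blocks with intensity above φ contribute runoff: 29.7, 20.1 mm/h.
Σ(I−φ)·Δt = d  ⇒  (29.7+20.1 − 2φ)·1 = 32.1
φ = (49.80 − 32.1/1) / 2 = 8.85 mm/h.

φ ≈ 8.85 mm/h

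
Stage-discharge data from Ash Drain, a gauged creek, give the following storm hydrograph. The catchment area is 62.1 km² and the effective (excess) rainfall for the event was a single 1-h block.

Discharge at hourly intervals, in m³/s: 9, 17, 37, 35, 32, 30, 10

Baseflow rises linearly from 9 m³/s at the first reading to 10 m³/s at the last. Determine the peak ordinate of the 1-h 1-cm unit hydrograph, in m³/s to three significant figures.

U_p ≈ 46.1 m³/s

Direct runoff: 0.00, 7.83, 27.67, 25.50, 22.33, 20.17, 0.00 m³/s; ΣQ_DR = 103.5 m³/s, peak = 27.67 m³/s.
Runoff depth d = ΣQ_DR·Δt / A = 103.5 × 3600 / (62.1 km²) = 6.000 mm.
The 1-cm UH is the DRH scaled by (10 mm)/d, so U_p = 27.67 × 10/6.000 = 46.1 m³/s.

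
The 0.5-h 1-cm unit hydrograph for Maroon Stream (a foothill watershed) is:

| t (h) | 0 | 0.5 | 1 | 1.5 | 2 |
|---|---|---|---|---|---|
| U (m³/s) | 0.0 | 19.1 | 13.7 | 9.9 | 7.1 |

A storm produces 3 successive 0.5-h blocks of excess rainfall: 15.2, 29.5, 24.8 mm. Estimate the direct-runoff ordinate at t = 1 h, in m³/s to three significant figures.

By discrete convolution, Q_j = Σ (P_i / 10 mm) · U_{j−i}.
At t = 1 h (j=2): Q = (15.2/10)·13.7 + (29.5/10)·19.1 + (24.8/10)·0.0 = 77.2 m³/s.

Q ≈ 77.2 m³/s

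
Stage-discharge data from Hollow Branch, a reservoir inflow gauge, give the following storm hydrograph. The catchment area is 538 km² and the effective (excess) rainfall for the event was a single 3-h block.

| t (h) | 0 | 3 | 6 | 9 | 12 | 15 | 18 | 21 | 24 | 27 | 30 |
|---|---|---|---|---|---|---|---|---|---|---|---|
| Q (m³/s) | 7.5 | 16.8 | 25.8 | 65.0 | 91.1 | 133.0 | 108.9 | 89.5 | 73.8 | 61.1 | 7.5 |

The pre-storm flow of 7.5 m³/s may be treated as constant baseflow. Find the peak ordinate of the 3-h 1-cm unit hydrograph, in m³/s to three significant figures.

U_p ≈ 105 m³/s

Direct runoff: 0.0, 9.3, 18.3, 57.5, 83.6, 125.5, 101.4, 82.0, 66.3, 53.6, 0.0 m³/s; ΣQ_DR = 597.5 m³/s, peak = 125.5 m³/s.
Runoff depth d = ΣQ_DR·Δt / A = 597.5 × 10800 / (538 km²) = 11.99 mm.
The 1-cm UH is the DRH scaled by (10 mm)/d, so U_p = 125.5 × 10/11.99 = 105 m³/s.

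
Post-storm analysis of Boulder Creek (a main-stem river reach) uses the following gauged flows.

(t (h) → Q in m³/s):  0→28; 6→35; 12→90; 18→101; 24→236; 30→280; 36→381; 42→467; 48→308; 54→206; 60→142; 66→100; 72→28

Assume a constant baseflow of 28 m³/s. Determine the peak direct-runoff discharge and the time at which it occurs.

Subtracting baseflow gives direct-runoff ordinates: 0.0, 7.0, 62.0, 73.0, 208.0, 252.0, 353.0, 439.0, 280.0, 178.0, 114.0, 72.0, 0.0 m³/s.
The maximum is 439.0 m³/s, occurring at the reading for t = 42 h.

Q_p = 439.0 m³/s at t = 42 h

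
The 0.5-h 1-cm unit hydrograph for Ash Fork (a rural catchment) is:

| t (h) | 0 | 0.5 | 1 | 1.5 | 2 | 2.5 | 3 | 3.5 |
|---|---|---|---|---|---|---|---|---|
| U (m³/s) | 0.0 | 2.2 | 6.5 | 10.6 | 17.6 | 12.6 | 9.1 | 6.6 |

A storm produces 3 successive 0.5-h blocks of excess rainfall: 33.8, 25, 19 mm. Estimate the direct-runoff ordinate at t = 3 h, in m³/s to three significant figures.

By discrete convolution, Q_j = Σ (P_i / 10 mm) · U_{j−i}.
At t = 3 h (j=6): Q = (33.8/10)·9.1 + (25/10)·12.6 + (19/10)·17.6 = 95.7 m³/s.

Q ≈ 95.7 m³/s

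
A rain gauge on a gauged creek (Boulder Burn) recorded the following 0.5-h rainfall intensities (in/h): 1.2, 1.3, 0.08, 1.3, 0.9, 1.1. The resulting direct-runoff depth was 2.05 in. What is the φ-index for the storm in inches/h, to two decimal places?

φ ≈ 0.34 in/h

Only the 5 blocks with intensity above φ contribute runoff: 1.2, 1.3, 1.3, 0.9, 1.1 in/h.
Σ(I−φ)·Δt = d  ⇒  (1.2+1.3+1.3+0.9+1.1 − 5φ)·0.5 = 2.05
φ = (5.800 − 2.05/0.5) / 5 = 0.34 in/h.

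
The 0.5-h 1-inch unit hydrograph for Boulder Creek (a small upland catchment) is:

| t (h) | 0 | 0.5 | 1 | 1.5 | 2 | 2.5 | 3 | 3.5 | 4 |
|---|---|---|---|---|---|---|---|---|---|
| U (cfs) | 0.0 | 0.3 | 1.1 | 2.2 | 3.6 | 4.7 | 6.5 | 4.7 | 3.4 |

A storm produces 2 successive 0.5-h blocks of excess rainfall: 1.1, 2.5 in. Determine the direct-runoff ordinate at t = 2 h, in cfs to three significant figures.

Q ≈ 9.46 cfs

By discrete convolution, Q_j = Σ (P_i / 1 in) · U_{j−i}.
At t = 2 h (j=4): Q = (1.1/1)·3.6 + (2.5/1)·2.2 = 9.46 cfs.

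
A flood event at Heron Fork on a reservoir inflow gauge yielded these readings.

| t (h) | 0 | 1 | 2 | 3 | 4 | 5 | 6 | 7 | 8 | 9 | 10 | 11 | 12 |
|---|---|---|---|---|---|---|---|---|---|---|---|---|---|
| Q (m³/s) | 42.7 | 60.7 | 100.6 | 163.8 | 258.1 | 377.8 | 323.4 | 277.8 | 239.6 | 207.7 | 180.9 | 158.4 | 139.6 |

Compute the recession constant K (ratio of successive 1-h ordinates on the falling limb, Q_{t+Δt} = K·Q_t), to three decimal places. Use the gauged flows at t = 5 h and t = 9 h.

Using the recession-limb readings at t = 5 h and t = 9 h: Q falls from 377.8 to 207.7 m³/s over 4 intervals.
K = (Q₂/Q₁)^(1/4) = (207.7/377.8)^(1/4) = 0.861.

K ≈ 0.861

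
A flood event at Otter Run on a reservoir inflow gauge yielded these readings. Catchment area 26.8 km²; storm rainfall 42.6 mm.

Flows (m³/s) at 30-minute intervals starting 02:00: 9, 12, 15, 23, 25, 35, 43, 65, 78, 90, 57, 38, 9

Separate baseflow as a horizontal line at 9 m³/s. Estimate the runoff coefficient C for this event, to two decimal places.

C ≈ 0.60

ΣQ_DR = 382.0 m³/s; V = ΣQ_DR·Δt = 6.876 × 10^5 m³.
Runoff depth d = V / A = 25.66 mm.
C = d / P = 25.66 / 42.6 = 0.60.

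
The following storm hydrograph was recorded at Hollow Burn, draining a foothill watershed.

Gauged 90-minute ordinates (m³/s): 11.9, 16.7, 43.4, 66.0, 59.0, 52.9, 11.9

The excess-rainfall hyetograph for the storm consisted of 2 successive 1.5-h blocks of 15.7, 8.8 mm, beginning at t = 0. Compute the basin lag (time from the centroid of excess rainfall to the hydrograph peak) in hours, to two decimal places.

Centroid of excess rainfall: t_c = Σ P_i·t̄_i / ΣP_i = 1.2888 h (block centres at 0.75, 2.25 h).
Hydrograph peak occurs at t = 4.5 h, so basin lag t_L = 4.5 − 1.2888 = 3.21 h.

t_L ≈ 3.21 h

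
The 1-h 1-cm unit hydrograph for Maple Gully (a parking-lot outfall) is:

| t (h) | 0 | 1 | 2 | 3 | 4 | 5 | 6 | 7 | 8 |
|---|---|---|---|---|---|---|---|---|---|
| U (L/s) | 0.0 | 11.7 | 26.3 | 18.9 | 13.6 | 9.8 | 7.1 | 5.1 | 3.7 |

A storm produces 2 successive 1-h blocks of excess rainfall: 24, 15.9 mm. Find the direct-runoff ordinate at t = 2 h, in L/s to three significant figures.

Q ≈ 81.7 L/s

By discrete convolution, Q_j = Σ (P_i / 10 mm) · U_{j−i}.
At t = 2 h (j=2): Q = (24/10)·26.3 + (15.9/10)·11.7 = 81.7 L/s.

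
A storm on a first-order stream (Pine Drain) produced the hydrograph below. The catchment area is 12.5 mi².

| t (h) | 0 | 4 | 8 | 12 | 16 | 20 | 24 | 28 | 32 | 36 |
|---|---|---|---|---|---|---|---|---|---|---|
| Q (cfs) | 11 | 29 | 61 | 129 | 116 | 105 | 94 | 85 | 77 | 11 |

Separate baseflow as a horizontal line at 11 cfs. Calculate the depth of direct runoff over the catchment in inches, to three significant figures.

d ≈ 0.301 in

Direct runoff: 0.0, 18.0, 50.0, 118.0, 105.0, 94.0, 83.0, 74.0, 66.0, 0.0 cfs; ΣQ_DR = 608.0 cfs.
V = ΣQ_DR · Δt = 608.0 × 14400 s = 8.755 × 10^6 ft³.
Over A = 12.5 mi², depth = V / A = 0.301 in.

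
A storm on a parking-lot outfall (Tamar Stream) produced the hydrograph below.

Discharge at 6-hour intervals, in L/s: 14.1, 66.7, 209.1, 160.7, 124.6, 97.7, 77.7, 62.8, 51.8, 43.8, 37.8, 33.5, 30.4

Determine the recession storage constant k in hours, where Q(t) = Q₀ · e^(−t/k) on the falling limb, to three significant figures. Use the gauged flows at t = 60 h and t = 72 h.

On the falling limb, Q drops from 37.8 to 30.4 L/s between t = 60 h and t = 72 h (Δt = 12 h).
k = −Δt / ln(Q₂/Q₁) = −12 / ln(30.4/37.8) = 55.1 h.

k ≈ 55.1 h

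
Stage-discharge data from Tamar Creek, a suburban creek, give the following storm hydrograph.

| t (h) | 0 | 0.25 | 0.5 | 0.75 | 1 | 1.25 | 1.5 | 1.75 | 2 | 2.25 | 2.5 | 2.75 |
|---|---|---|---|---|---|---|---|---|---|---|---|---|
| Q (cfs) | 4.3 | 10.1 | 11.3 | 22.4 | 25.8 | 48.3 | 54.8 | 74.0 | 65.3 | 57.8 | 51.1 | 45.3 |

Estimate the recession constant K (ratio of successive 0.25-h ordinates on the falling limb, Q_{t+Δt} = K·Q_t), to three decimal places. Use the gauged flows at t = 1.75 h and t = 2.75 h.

K ≈ 0.885

Using the recession-limb readings at t = 1.75 h and t = 2.75 h: Q falls from 74.0 to 45.3 cfs over 4 intervals.
K = (Q₂/Q₁)^(1/4) = (45.3/74.0)^(1/4) = 0.885.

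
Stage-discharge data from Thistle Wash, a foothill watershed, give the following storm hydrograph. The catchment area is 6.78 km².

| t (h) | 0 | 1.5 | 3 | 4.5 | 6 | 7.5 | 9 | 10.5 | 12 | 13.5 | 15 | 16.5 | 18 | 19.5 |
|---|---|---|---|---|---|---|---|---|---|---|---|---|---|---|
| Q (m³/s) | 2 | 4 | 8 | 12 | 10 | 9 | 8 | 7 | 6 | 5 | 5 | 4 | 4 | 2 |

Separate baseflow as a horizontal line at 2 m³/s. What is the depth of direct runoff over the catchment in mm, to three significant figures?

d ≈ 46.2 mm

Direct runoff: 0.0, 2.0, 6.0, 10.0, 8.0, 7.0, 6.0, 5.0, 4.0, 3.0, 3.0, 2.0, 2.0, 0.0 m³/s; ΣQ_DR = 58.00 m³/s.
V = ΣQ_DR · Δt = 58.00 × 5400 s = 3.132 × 10^5 m³.
Over A = 6.78 km², depth = V / A = 46.2 mm.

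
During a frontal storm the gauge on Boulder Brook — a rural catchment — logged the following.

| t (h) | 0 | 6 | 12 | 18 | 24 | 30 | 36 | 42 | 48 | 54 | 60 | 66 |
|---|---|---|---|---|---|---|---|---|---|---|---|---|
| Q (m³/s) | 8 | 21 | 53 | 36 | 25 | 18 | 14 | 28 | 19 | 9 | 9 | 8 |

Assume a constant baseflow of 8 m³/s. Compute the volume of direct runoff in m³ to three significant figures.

Direct-runoff ordinates (Q − Q_b): 0.0, 13.0, 45.0, 28.0, 17.0, 10.0, 6.0, 20.0, 11.0, 1.0, 1.0, 0.0 m³/s.
ΣQ_DR = 152.0 m³/s.
With Δt = 6 h = 21600 s, V = ΣQ_DR · Δt = 152.0 × 21600 = 3.28 × 10^6 m³.

V ≈ 3.28 × 10^6 m³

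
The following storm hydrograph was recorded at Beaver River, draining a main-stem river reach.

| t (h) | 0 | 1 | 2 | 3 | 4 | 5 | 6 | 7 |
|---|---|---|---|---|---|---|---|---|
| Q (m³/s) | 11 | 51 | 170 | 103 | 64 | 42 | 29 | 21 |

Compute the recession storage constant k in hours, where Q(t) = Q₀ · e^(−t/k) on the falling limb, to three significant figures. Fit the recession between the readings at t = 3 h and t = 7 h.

On the falling limb, Q drops from 103 to 21 m³/s between t = 3 h and t = 7 h (Δt = 4 h).
k = −Δt / ln(Q₂/Q₁) = −4 / ln(21/103) = 2.52 h.

k ≈ 2.52 h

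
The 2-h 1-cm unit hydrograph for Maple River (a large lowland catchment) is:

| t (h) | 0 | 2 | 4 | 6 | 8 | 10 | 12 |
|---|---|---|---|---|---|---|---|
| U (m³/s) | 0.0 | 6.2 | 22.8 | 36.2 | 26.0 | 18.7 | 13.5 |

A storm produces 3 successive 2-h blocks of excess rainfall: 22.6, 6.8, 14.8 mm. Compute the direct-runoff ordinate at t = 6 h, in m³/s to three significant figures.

By discrete convolution, Q_j = Σ (P_i / 10 mm) · U_{j−i}.
At t = 6 h (j=3): Q = (22.6/10)·36.2 + (6.8/10)·22.8 + (14.8/10)·6.2 = 106 m³/s.

Q ≈ 106 m³/s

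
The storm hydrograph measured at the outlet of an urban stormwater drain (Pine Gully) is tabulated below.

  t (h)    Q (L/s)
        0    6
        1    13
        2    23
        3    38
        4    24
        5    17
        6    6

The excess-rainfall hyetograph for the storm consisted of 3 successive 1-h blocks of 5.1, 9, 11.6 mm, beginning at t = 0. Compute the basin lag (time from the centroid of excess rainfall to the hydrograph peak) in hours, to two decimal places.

t_L ≈ 1.25 h

Centroid of excess rainfall: t_c = Σ P_i·t̄_i / ΣP_i = 1.7529 h (block centres at 0.5, 1.5, 2.5 h).
Hydrograph peak occurs at t = 3 h, so basin lag t_L = 3 − 1.7529 = 1.25 h.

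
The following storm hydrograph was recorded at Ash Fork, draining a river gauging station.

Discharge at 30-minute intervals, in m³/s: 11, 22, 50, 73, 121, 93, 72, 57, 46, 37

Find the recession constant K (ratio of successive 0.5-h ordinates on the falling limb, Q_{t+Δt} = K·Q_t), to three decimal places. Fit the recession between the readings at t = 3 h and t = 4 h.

K ≈ 0.799

Using the recession-limb readings at t = 3 h and t = 4 h: Q falls from 72 to 46 m³/s over 2 intervals.
K = (Q₂/Q₁)^(1/2) = (46/72)^(1/2) = 0.799.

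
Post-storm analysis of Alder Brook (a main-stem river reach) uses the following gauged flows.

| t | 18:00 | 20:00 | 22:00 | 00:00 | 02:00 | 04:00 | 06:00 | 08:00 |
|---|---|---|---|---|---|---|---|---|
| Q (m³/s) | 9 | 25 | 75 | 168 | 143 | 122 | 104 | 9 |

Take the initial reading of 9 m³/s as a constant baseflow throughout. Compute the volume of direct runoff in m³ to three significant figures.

V ≈ 4.20 × 10^6 m³

Direct-runoff ordinates (Q − Q_b): 0.0, 16.0, 66.0, 159.0, 134.0, 113.0, 95.0, 0.0 m³/s.
ΣQ_DR = 583.0 m³/s.
With Δt = 2 h = 7200 s, V = ΣQ_DR · Δt = 583.0 × 7200 = 4.20 × 10^6 m³.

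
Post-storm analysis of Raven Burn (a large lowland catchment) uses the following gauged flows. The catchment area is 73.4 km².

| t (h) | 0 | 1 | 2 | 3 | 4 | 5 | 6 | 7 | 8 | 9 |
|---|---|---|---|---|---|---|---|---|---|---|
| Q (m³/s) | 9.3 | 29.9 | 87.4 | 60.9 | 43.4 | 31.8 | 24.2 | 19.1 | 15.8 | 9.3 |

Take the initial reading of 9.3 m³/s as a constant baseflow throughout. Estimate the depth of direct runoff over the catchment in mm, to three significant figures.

d ≈ 11.7 mm

Direct runoff: 0.0, 20.6, 78.1, 51.6, 34.1, 22.5, 14.9, 9.8, 6.5, 0.0 m³/s; ΣQ_DR = 238.1 m³/s.
V = ΣQ_DR · Δt = 238.1 × 3600 s = 8.572 × 10^5 m³.
Over A = 73.4 km², depth = V / A = 11.7 mm.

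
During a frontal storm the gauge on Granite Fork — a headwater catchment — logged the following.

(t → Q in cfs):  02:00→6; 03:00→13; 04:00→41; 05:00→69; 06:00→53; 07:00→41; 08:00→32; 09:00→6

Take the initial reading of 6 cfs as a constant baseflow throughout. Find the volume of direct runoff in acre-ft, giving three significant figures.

V ≈ 17.6 acre-ft

Direct-runoff ordinates (Q − Q_b): 0.0, 7.0, 35.0, 63.0, 47.0, 35.0, 26.0, 0.0 cfs.
ΣQ_DR = 213.0 cfs.
With Δt = 1 h = 3600 s, V = ΣQ_DR · Δt = 213.0 × 3600 = 7.67 × 10^5 ft³ = 17.6 acre-ft.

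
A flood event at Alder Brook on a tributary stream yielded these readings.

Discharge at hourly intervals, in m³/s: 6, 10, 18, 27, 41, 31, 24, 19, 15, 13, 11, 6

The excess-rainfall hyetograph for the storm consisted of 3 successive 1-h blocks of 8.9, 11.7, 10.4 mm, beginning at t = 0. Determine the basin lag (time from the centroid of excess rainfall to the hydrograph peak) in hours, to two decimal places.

Centroid of excess rainfall: t_c = Σ P_i·t̄_i / ΣP_i = 1.5484 h (block centres at 0.5, 1.5, 2.5 h).
Hydrograph peak occurs at t = 4 h, so basin lag t_L = 4 − 1.5484 = 2.45 h.

t_L ≈ 2.45 h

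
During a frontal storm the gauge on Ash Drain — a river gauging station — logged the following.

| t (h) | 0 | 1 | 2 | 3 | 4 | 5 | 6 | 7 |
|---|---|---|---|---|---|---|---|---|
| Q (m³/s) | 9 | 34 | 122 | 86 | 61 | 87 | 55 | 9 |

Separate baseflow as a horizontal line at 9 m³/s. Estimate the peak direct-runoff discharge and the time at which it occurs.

Subtracting baseflow gives direct-runoff ordinates: 0.0, 25.0, 113.0, 77.0, 52.0, 78.0, 46.0, 0.0 m³/s.
The maximum is 113.0 m³/s, occurring at the reading for t = 2 h.

Q_p = 113.0 m³/s at t = 2 h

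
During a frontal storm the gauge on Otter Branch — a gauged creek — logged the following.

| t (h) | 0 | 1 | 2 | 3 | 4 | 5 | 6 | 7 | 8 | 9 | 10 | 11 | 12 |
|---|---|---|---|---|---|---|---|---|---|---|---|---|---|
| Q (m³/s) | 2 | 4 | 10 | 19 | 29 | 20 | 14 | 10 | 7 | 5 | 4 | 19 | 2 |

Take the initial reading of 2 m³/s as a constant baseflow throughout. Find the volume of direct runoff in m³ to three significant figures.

Direct-runoff ordinates (Q − Q_b): 0.0, 2.0, 8.0, 17.0, 27.0, 18.0, 12.0, 8.0, 5.0, 3.0, 2.0, 17.0, 0.0 m³/s.
ΣQ_DR = 119.0 m³/s.
With Δt = 1 h = 3600 s, V = ΣQ_DR · Δt = 119.0 × 3600 = 4.28 × 10^5 m³.

V ≈ 4.28 × 10^5 m³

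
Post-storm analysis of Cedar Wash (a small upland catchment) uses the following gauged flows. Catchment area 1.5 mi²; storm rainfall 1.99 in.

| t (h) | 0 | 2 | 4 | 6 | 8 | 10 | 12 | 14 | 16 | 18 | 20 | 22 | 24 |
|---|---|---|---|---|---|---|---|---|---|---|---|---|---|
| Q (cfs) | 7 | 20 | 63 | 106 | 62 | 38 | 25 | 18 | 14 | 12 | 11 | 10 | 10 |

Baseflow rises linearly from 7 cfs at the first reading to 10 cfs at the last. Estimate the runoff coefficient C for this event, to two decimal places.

ΣQ_DR = 285.5 cfs; V = ΣQ_DR·Δt = 2.056 × 10^6 ft³.
Runoff depth d = V / A = 0.5899 in.
C = d / P = 0.5899 / 1.99 = 0.30.

C ≈ 0.30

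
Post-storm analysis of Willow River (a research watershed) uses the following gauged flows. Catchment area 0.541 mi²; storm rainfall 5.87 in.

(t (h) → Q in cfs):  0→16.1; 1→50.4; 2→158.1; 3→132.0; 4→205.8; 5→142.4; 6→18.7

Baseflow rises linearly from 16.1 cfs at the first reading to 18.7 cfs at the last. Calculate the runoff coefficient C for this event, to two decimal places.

C ≈ 0.29

ΣQ_DR = 601.7 cfs; V = ΣQ_DR·Δt = 2.166 × 10^6 ft³.
Runoff depth d = V / A = 1.723 in.
C = d / P = 1.723 / 5.87 = 0.29.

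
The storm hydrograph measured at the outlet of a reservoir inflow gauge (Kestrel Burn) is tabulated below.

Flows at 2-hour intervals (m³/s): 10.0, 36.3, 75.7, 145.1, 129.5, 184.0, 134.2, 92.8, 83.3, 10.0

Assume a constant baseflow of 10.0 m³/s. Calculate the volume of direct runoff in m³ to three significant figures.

Direct-runoff ordinates (Q − Q_b): 0.0, 26.3, 65.7, 135.1, 119.5, 174.0, 124.2, 82.8, 73.3, 0.0 m³/s.
ΣQ_DR = 800.9 m³/s.
With Δt = 2 h = 7200 s, V = ΣQ_DR · Δt = 800.9 × 7200 = 5.77 × 10^6 m³.

V ≈ 5.77 × 10^6 m³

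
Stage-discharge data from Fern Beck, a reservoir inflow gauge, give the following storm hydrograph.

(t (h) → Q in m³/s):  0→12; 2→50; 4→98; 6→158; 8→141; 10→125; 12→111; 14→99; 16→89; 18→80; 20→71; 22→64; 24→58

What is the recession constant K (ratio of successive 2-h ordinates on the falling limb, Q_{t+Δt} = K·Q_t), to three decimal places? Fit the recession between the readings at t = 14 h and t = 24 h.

K ≈ 0.899

Using the recession-limb readings at t = 14 h and t = 24 h: Q falls from 99 to 58 m³/s over 5 intervals.
K = (Q₂/Q₁)^(1/5) = (58/99)^(1/5) = 0.899.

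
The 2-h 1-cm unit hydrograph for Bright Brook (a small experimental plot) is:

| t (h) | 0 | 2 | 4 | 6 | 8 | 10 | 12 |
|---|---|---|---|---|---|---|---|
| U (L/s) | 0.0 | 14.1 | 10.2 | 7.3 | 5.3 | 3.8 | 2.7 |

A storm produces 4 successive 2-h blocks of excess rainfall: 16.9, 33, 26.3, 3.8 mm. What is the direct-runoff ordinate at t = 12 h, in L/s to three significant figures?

Q ≈ 33.8 L/s

By discrete convolution, Q_j = Σ (P_i / 10 mm) · U_{j−i}.
At t = 12 h (j=6): Q = (16.9/10)·2.7 + (33/10)·3.8 + (26.3/10)·5.3 + (3.8/10)·7.3 = 33.8 L/s.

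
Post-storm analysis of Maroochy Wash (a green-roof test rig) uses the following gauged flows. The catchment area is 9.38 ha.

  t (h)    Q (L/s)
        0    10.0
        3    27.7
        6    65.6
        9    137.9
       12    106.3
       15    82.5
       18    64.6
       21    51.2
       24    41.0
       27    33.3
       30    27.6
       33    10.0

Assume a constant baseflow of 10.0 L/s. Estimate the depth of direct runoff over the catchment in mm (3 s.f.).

Direct runoff: 0.0, 17.7, 55.6, 127.9, 96.3, 72.5, 54.6, 41.2, 31.0, 23.3, 17.6, 0.0 L/s; ΣQ_DR = 537.7 L/s.
V = ΣQ_DR · Δt = 537.7 × 10800 s = 5.807 × 10^6 L.
Over A = 9.38 ha, depth = V / A = 61.9 mm.

d ≈ 61.9 mm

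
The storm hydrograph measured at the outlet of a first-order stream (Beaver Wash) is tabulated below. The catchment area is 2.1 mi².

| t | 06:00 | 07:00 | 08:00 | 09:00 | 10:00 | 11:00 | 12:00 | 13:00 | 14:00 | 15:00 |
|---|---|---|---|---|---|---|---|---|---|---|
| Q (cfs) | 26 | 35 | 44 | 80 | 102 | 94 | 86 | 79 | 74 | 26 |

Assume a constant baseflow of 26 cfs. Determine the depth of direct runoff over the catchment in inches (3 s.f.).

d ≈ 0.285 in

Direct runoff: 0.0, 9.0, 18.0, 54.0, 76.0, 68.0, 60.0, 53.0, 48.0, 0.0 cfs; ΣQ_DR = 386.0 cfs.
V = ΣQ_DR · Δt = 386.0 × 3600 s = 1.390 × 10^6 ft³.
Over A = 2.1 mi², depth = V / A = 0.285 in.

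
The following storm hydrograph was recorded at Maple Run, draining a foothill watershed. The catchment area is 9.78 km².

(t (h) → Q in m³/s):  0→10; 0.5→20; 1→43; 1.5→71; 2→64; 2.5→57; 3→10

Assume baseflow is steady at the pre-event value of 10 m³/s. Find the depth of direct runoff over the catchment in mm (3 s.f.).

d ≈ 37.7 mm

Direct runoff: 0.0, 10.0, 33.0, 61.0, 54.0, 47.0, 0.0 m³/s; ΣQ_DR = 205.0 m³/s.
V = ΣQ_DR · Δt = 205.0 × 1800 s = 3.690 × 10^5 m³.
Over A = 9.78 km², depth = V / A = 37.7 mm.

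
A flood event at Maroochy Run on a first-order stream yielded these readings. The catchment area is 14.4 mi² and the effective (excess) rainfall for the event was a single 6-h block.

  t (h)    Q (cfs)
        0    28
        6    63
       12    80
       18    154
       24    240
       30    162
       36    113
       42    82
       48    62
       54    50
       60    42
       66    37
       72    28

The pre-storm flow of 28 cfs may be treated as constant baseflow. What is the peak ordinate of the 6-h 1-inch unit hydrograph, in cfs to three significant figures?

Direct runoff: 0.0, 35.0, 52.0, 126.0, 212.0, 134.0, 85.0, 54.0, 34.0, 22.0, 14.0, 9.0, 0.0 cfs; ΣQ_DR = 777.0 cfs, peak = 212.0 cfs.
Runoff depth d = ΣQ_DR·Δt / A = 777.0 × 21600 / (14.4 mi²) = 0.5017 in.
The 1-inch UH is the DRH scaled by (1 in)/d, so U_p = 212.0 × 1/0.5017 = 423 cfs.

U_p ≈ 423 cfs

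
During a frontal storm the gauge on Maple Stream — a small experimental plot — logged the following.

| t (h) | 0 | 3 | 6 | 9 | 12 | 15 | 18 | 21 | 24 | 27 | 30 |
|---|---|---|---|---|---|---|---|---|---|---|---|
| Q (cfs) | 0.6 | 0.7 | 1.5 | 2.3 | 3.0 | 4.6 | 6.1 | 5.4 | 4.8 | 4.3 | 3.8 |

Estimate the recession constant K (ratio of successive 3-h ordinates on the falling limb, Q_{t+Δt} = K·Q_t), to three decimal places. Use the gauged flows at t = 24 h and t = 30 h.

Using the recession-limb readings at t = 24 h and t = 30 h: Q falls from 4.8 to 3.8 cfs over 2 intervals.
K = (Q₂/Q₁)^(1/2) = (3.8/4.8)^(1/2) = 0.890.

K ≈ 0.890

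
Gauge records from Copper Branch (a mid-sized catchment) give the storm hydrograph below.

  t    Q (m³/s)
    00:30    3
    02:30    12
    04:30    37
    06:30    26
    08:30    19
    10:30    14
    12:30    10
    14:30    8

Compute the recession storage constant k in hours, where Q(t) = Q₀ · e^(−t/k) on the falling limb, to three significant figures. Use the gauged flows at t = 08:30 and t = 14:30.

k ≈ 6.94 h

On the falling limb, Q drops from 19 to 8 m³/s between t = 08:30 and t = 14:30 (Δt = 6 h).
k = −Δt / ln(Q₂/Q₁) = −6 / ln(8/19) = 6.94 h.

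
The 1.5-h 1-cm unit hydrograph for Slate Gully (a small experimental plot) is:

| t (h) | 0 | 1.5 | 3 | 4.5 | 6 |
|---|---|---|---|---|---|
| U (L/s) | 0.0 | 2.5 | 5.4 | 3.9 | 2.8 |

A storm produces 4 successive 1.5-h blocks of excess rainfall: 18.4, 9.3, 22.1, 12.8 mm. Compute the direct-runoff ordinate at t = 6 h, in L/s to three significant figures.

Q ≈ 23.9 L/s

By discrete convolution, Q_j = Σ (P_i / 10 mm) · U_{j−i}.
At t = 6 h (j=4): Q = (18.4/10)·2.8 + (9.3/10)·3.9 + (22.1/10)·5.4 + (12.8/10)·2.5 = 23.9 L/s.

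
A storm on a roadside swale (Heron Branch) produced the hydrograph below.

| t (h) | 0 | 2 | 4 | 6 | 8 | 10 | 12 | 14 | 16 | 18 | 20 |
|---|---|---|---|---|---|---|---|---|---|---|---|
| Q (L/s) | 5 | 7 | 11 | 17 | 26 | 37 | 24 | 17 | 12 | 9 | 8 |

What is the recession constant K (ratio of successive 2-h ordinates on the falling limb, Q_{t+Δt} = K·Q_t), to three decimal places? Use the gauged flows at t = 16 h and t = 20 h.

K ≈ 0.816

Using the recession-limb readings at t = 16 h and t = 20 h: Q falls from 12 to 8 L/s over 2 intervals.
K = (Q₂/Q₁)^(1/2) = (8/12)^(1/2) = 0.816.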